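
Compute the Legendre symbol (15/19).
(15/19) = 15^{9} mod 19 = -1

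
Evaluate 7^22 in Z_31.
Using repeated squaring. 22 = 16 + 4 + 2 (binary 10110). Repeated squaring mod 31: 7^1 ≡ 7; 7^2 ≡ 7² = 49 ≡ 18; 7^4 ≡ 18² = 324 ≡ 14; 7^8 ≡ 14² = 196 ≡ 10; 7^16 ≡ 10² = 100 ≡ 7. Multiply: 7^22 = 7^16 × 7^4 × 7^2 ≡ 7 × 14 × 18 (mod 31): 7 × 14 = 98 ≡ 5; 5 × 18 = 90 ≡ 28. So 7^22 ≡ 28 (mod 31).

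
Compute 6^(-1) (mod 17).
6^(-1) ≡ 3 (mod 17). Verification: 6 × 3 = 18 ≡ 1 (mod 17)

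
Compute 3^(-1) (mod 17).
3^(-1) ≡ 6 (mod 17). Verification: 3 × 6 = 18 ≡ 1 (mod 17)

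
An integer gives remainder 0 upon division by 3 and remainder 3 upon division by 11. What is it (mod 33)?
M = 3 × 11 = 33. M₁ = 11, y₁ ≡ 2 (mod 3). M₂ = 3, y₂ ≡ 4 (mod 11). n = 0×11×2 + 3×3×4 ≡ 3 (mod 33). The smallest positive such number is 3.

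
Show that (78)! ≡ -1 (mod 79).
(78)! mod 79 = 78. Since this equals -1 (mod 79), Wilson confirms 79 is prime.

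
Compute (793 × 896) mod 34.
30

(793 × 896) = 710528
710528 mod 34 = 30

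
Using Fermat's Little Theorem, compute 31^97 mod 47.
By Fermat: 31^{46} ≡ 1 (mod 47). 97 = 2×46 + 5. So 31^{97} ≡ 31^{5} ≡ 41 (mod 47)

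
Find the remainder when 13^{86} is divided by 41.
By Fermat: 13^{40} ≡ 1 (mod 41). 86 = 2×40 + 6. So 13^{86} ≡ 13^{6} ≡ 2 (mod 41)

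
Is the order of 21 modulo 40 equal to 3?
No, the actual order is 2, not 3.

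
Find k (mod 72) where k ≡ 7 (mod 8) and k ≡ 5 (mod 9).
M = 8 × 9 = 72. M₁ = 9, y₁ ≡ 1 (mod 8). M₂ = 8, y₂ ≡ 8 (mod 9). k = 7×9×1 + 5×8×8 ≡ 23 (mod 72)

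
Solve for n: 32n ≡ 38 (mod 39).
28

Since gcd(32, 39) = 1 divides 38, a solution exists.
Multiply both sides by the inverse of 32 mod 39:
  32^(-1) mod 39 = 11
  x ≡ 11 × 38 ≡ 418 ≡ 28 (mod 39)
Verification: 32 × 28 = 896 = 22 × 39 + 38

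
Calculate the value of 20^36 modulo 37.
Using Fermat: 20^{36} ≡ 1 (mod 37). 36 ≡ 0 (mod 36). So 20^{36} ≡ 20^{0} ≡ 1 (mod 37)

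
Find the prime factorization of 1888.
2^5 × 59

Divide by primes starting from smallest:
1888 ÷ 2 = 944
944 ÷ 2 = 472
472 ÷ 2 = 236
236 ÷ 2 = 118
118 ÷ 2 = 59
59 ÷ 59 = 1

1888 = 2^5 × 59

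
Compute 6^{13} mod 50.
16

Using successive squaring:
Binary expansion of 13: 1101
Powers of 6 mod 50 (each is the square of the previous):
  6^1 ≡ 6 (mod 50)
  6^2 ≡ 6² = 36 ≡ 36 (mod 50)
  6^4 ≡ 36² = 1296 ≡ 46 (mod 50)
  6^8 ≡ 46² = 2116 ≡ 16 (mod 50)
13 = 8 + 4 + 1, so 6^13 = 6^8 × 6^4 × 6^1 ≡ 16 × 46 × 6 (mod 50)
Multiplying step by step:
  16 × 46 = 736 ≡ 36 (mod 50)
  36 × 6 = 216 ≡ 16 (mod 50)
Result: 6^13 ≡ 16 (mod 50)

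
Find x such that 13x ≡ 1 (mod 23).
13^(-1) ≡ 16 (mod 23). Verification: 13 × 16 = 208 ≡ 1 (mod 23)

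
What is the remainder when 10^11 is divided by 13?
Using repeated squaring. 11 = 8 + 2 + 1 (binary 1011). Repeated squaring mod 13: 10^1 ≡ 10; 10^2 ≡ 10² = 100 ≡ 9; 10^4 ≡ 9² = 81 ≡ 3; 10^8 ≡ 3² = 9 ≡ 9. Multiply: 10^11 = 10^8 × 10^2 × 10^1 ≡ 9 × 9 × 10 (mod 13): 9 × 9 = 81 ≡ 3; 3 × 10 = 30 ≡ 4. So 10^11 ≡ 4 (mod 13).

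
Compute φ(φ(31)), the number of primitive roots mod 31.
Number of primitive roots mod 31 = φ(30) = 8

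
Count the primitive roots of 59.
28

The number of primitive roots modulo p is φ(p-1) = φ(58)
φ(58) = 28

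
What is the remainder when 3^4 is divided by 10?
4 = 4 (binary 100). Repeated squaring mod 10: 3^1 ≡ 3; 3^2 ≡ 3² = 9 ≡ 9; 3^4 ≡ 9² = 81 ≡ 1. So 3^4 ≡ 1 (mod 10).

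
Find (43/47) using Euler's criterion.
(43/47) = 43^{23} mod 47 = -1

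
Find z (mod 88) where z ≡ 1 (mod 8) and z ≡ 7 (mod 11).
M = 8 × 11 = 88. M₁ = 11, y₁ ≡ 3 (mod 8). M₂ = 8, y₂ ≡ 7 (mod 11). z = 1×11×3 + 7×8×7 ≡ 73 (mod 88)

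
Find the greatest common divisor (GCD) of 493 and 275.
1

Using the Euclidean algorithm:
493 = 1 × 275 + 218
275 = 1 × 218 + 57
218 = 3 × 57 + 47
57 = 1 × 47 + 10
47 = 4 × 10 + 7
10 = 1 × 7 + 3
7 = 2 × 3 + 1
3 = 3 × 1 + 0

GCD(493, 275) = 1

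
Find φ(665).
432

Prime factorization: 665 = 5 × 7 × 19
Using the formula φ(n) = n × Π(1 - 1/p) for each prime factor p:
φ(665) = 665 × (1 - 1/5) × (1 - 1/7) × (1 - 1/19)
φ(665) = 432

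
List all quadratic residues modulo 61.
QRs mod 61: {1, 3, 4, 5, 9, 12, 13, 14, 15, 16, 19, 20, 22, 25, 27, 34, 36, 39, 41, 42, 45, 46, 47, 48, 49, 52, 56, 57, 58, 60}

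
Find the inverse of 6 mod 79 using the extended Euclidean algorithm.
Extended GCD: 6(-13) + 79(1) = 1. So 6^(-1) ≡ 66 ≡ 66 (mod 79). Verify: 6 × 66 = 396 ≡ 1 (mod 79)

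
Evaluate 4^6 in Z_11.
6 = 4 + 2 (binary 110). Repeated squaring mod 11: 4^1 ≡ 4; 4^2 ≡ 4² = 16 ≡ 5; 4^4 ≡ 5² = 25 ≡ 3. Multiply: 4^6 = 4^4 × 4^2 ≡ 3 × 5 (mod 11): 3 × 5 = 15 ≡ 4. So 4^6 ≡ 4 (mod 11).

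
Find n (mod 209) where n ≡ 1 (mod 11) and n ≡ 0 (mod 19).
M = 11 × 19 = 209. M₁ = 19, y₁ ≡ 7 (mod 11). M₂ = 11, y₂ ≡ 7 (mod 19). n = 1×19×7 + 0×11×7 ≡ 133 (mod 209)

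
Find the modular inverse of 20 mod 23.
20^(-1) ≡ 15 (mod 23). Verification: 20 × 15 = 300 ≡ 1 (mod 23)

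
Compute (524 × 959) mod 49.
21

(524 × 959) = 502516
502516 mod 49 = 21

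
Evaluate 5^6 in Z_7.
6 = 4 + 2 (binary 110). Repeated squaring mod 7: 5^1 ≡ 5; 5^2 ≡ 5² = 25 ≡ 4; 5^4 ≡ 4² = 16 ≡ 2. Multiply: 5^6 = 5^4 × 5^2 ≡ 2 × 4 (mod 7): 2 × 4 = 8 ≡ 1. So 5^6 ≡ 1 (mod 7).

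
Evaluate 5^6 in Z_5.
5 ≡ 0 (mod 5). 6 = 4 + 2 (binary 110). Repeated squaring mod 5: 0^1 ≡ 0; 0^2 ≡ 0² = 0 ≡ 0; 0^4 ≡ 0² = 0 ≡ 0. Multiply: 5^6 ≡ 0^4 × 0^2 ≡ 0 × 0 (mod 5): 0 × 0 = 0 ≡ 0. So 5^6 ≡ 0 (mod 5).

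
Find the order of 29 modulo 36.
Powers of 29 mod 36: 29^1≡29, 29^2≡13, 29^3≡17, 29^4≡25, 29^5≡5, 29^6≡1. Order = 6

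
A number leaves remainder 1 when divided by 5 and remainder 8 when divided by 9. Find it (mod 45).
M = 5 × 9 = 45. M₁ = 9, y₁ ≡ 4 (mod 5). M₂ = 5, y₂ ≡ 2 (mod 9). t = 1×9×4 + 8×5×2 ≡ 26 (mod 45)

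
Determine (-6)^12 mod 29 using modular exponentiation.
Using repeated squaring. (-6) ≡ 23 (mod 29). 12 = 8 + 4 (binary 1100). Repeated squaring mod 29: 23^1 ≡ 23; 23^2 ≡ 23² = 529 ≡ 7; 23^4 ≡ 7² = 49 ≡ 20; 23^8 ≡ 20² = 400 ≡ 23. Multiply: (-6)^12 ≡ 23^8 × 23^4 ≡ 23 × 20 (mod 29): 23 × 20 = 460 ≡ 25. So (-6)^12 ≡ 25 (mod 29).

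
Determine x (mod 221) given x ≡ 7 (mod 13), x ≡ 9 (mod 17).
111

Using the Chinese Remainder Theorem:
M = product of moduli = 221
For equation 1: M_1 = 17, 17 ≡ 4 (mod 13), inverse of 17 mod 13 is 10 (check: 4 × 10 = 40 ≡ 1 (mod 13))
For equation 2: M_2 = 13, 13 ≡ 13 (mod 17), inverse of 13 mod 17 is 4 (check: 13 × 4 = 52 ≡ 1 (mod 17))
Combine: x ≡ Σ r_i×M_i×(M_i⁻¹ mod m_i) = 7×17×10 + 9×13×4 = 1190 + 468 = 1658
1658 mod 221 = 111
x ≡ 111 (mod 221)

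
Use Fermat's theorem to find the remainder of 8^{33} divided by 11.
6

By Fermat's Little Theorem, a^(p-1) ≡ 1 (mod p) for prime p and gcd(a, p) = 1
Here p = 11, so 8^10 ≡ 1 (mod 11)
We can reduce the exponent: 33 mod 10 = 3
So 8^33 ≡ 8^3 (mod 11)
Computing: 8^3 mod 11 = 6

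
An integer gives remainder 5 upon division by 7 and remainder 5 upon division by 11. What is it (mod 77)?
M = 7 × 11 = 77. M₁ = 11, y₁ ≡ 2 (mod 7). M₂ = 7, y₂ ≡ 8 (mod 11). z = 5×11×2 + 5×7×8 ≡ 5 (mod 77). The smallest positive such number is 5.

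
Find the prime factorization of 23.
23

Divide by primes starting from smallest:
23 ÷ 23 = 1

23 = 23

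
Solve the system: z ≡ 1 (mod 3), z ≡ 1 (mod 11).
M = 3 × 11 = 33. M₁ = 11, y₁ ≡ 2 (mod 3). M₂ = 3, y₂ ≡ 4 (mod 11). z = 1×11×2 + 1×3×4 ≡ 1 (mod 33)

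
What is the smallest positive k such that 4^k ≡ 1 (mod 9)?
Powers of 4 mod 9: 4^1≡4, 4^2≡7, 4^3≡1. Order = 3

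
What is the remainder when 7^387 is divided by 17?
Using Fermat: 7^{16} ≡ 1 (mod 17). 387 ≡ 3 (mod 16). So 7^{387} ≡ 7^{3} ≡ 3 (mod 17)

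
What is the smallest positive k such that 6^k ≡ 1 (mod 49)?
Powers of 6 mod 49: 6^1≡6, 6^2≡36, 6^3≡20, 6^4≡22, 6^5≡34, 6^6≡8, 6^7≡48, 6^8≡43, 6^9≡13, 6^10≡29, 6^11≡27, 6^12≡15, 6^13≡41, 6^14≡1. Order = 14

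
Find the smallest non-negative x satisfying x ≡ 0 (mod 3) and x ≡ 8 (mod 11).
M = 3 × 11 = 33. M₁ = 11, y₁ ≡ 2 (mod 3). M₂ = 3, y₂ ≡ 4 (mod 11). x = 0×11×2 + 8×3×4 ≡ 30 (mod 33)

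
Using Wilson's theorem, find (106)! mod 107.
By Wilson's theorem, (106)! ≡ -1 ≡ 106 (mod 107)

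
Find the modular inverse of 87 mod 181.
87^(-1) ≡ 129 (mod 181). Verification: 87 × 129 = 11223 ≡ 1 (mod 181)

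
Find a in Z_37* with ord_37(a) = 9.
7 has order 9 mod 37 since 7^{9} ≡ 1 (mod 37) and no smaller power works.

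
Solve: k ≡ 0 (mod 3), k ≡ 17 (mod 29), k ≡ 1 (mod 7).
M = 3 × 29 × 7 = 609. M₁ = 203, y₁ ≡ 2 (mod 3). M₂ = 21, y₂ ≡ 18 (mod 29). M₃ = 87, y₃ ≡ 5 (mod 7). k = 0×203×2 + 17×21×18 + 1×87×5 ≡ 162 (mod 609)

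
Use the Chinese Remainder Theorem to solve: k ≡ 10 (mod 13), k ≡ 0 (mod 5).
10

Using the Chinese Remainder Theorem:
M = product of moduli = 65
For equation 1: M_1 = 5, 5 ≡ 5 (mod 13), inverse of 5 mod 13 is 8 (check: 5 × 8 = 40 ≡ 1 (mod 13))
For equation 2: M_2 = 13, 13 ≡ 3 (mod 5), inverse of 13 mod 5 is 2 (check: 3 × 2 = 6 ≡ 1 (mod 5))
Combine: k ≡ Σ r_i×M_i×(M_i⁻¹ mod m_i) = 10×5×8 + 0×13×2 = 400 + 0 = 400
400 mod 65 = 10
k ≡ 10 (mod 65)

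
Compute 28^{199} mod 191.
95

Using successive squaring:
Binary expansion of 199: 11000111
Powers of 28 mod 191 (each is the square of the previous):
  28^1 ≡ 28 (mod 191)
  28^2 ≡ 28² = 784 ≡ 20 (mod 191)
  28^4 ≡ 20² = 400 ≡ 18 (mod 191)
  28^8 ≡ 18² = 324 ≡ 133 (mod 191)
  28^16 ≡ 133² = 17689 ≡ 117 (mod 191)
  28^32 ≡ 117² = 13689 ≡ 128 (mod 191)
  28^64 ≡ 128² = 16384 ≡ 149 (mod 191)
  28^128 ≡ 149² = 22201 ≡ 45 (mod 191)
199 = 128 + 64 + 4 + 2 + 1, so 28^199 = 28^128 × 28^64 × 28^4 × 28^2 × 28^1 ≡ 45 × 149 × 18 × 20 × 28 (mod 191)
Multiplying step by step:
  45 × 149 = 6705 ≡ 20 (mod 191)
  20 × 18 = 360 ≡ 169 (mod 191)
  169 × 20 = 3380 ≡ 133 (mod 191)
  133 × 28 = 3724 ≡ 95 (mod 191)
Result: 28^199 ≡ 95 (mod 191)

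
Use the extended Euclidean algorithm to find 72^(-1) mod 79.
Extended GCD: 72(-34) + 79(31) = 1. So 72^(-1) ≡ 45 ≡ 45 (mod 79). Verify: 72 × 45 = 3240 ≡ 1 (mod 79)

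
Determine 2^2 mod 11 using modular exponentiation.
2 = 2 (binary 10). Repeated squaring mod 11: 2^1 ≡ 2; 2^2 ≡ 2² = 4 ≡ 4. So 2^2 ≡ 4 (mod 11).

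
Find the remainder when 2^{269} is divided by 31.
By Fermat: 2^{30} ≡ 1 (mod 31). 269 = 8×30 + 29. So 2^{269} ≡ 2^{29} ≡ 16 (mod 31)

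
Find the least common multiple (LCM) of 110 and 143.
1430

First find GCD(110, 143) using the Euclidean algorithm:
110 = 0 × 143 + 110
143 = 1 × 110 + 33
110 = 3 × 33 + 11
33 = 3 × 11 + 0
GCD(110, 143) = 11

LCM formula: LCM(a, b) = (a × b) / GCD(a, b)
LCM(110, 143) = (110 × 143) / 11
LCM(110, 143) = 15730 / 11
LCM(110, 143) = 1430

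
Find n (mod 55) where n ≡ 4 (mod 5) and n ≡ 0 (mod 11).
M = 5 × 11 = 55. M₁ = 11, y₁ ≡ 1 (mod 5). M₂ = 5, y₂ ≡ 9 (mod 11). n = 4×11×1 + 0×5×9 ≡ 44 (mod 55)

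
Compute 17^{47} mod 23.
14

Using successive squaring:
Binary expansion of 47: 101111
Powers of 17 mod 23 (each is the square of the previous):
  17^1 ≡ 17 (mod 23)
  17^2 ≡ 17² = 289 ≡ 13 (mod 23)
  17^4 ≡ 13² = 169 ≡ 8 (mod 23)
  17^8 ≡ 8² = 64 ≡ 18 (mod 23)
  17^16 ≡ 18² = 324 ≡ 2 (mod 23)
  17^32 ≡ 2² = 4 ≡ 4 (mod 23)
47 = 32 + 8 + 4 + 2 + 1, so 17^47 = 17^32 × 17^8 × 17^4 × 17^2 × 17^1 ≡ 4 × 18 × 8 × 13 × 17 (mod 23)
Multiplying step by step:
  4 × 18 = 72 ≡ 3 (mod 23)
  3 × 8 = 24 ≡ 1 (mod 23)
  1 × 13 = 13 ≡ 13 (mod 23)
  13 × 17 = 221 ≡ 14 (mod 23)
Result: 17^47 ≡ 14 (mod 23)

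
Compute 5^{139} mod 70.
5

Using successive squaring:
Binary expansion of 139: 10001011
Powers of 5 mod 70 (each is the square of the previous):
  5^1 ≡ 5 (mod 70)
  5^2 ≡ 5² = 25 ≡ 25 (mod 70)
  5^4 ≡ 25² = 625 ≡ 65 (mod 70)
  5^8 ≡ 65² = 4225 ≡ 25 (mod 70)
  5^16 ≡ 25² = 625 ≡ 65 (mod 70)
  5^32 ≡ 65² = 4225 ≡ 25 (mod 70)
  5^64 ≡ 25² = 625 ≡ 65 (mod 70)
  5^128 ≡ 65² = 4225 ≡ 25 (mod 70)
139 = 128 + 8 + 2 + 1, so 5^139 = 5^128 × 5^8 × 5^2 × 5^1 ≡ 25 × 25 × 25 × 5 (mod 70)
Multiplying step by step:
  25 × 25 = 625 ≡ 65 (mod 70)
  65 × 25 = 1625 ≡ 15 (mod 70)
  15 × 5 = 75 ≡ 5 (mod 70)
Result: 5^139 ≡ 5 (mod 70)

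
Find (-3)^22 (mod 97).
Using repeated squaring. (-3) ≡ 94 (mod 97). 22 = 16 + 4 + 2 (binary 10110). Repeated squaring mod 97: 94^1 ≡ 94; 94^2 ≡ 94² = 8836 ≡ 9; 94^4 ≡ 9² = 81 ≡ 81; 94^8 ≡ 81² = 6561 ≡ 62; 94^16 ≡ 62² = 3844 ≡ 61. Multiply: (-3)^22 ≡ 94^16 × 94^4 × 94^2 ≡ 61 × 81 × 9 (mod 97): 61 × 81 = 4941 ≡ 91; 91 × 9 = 819 ≡ 43. So (-3)^22 ≡ 43 (mod 97).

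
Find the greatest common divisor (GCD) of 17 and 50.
1

Using the Euclidean algorithm:
17 = 0 × 50 + 17
50 = 2 × 17 + 16
17 = 1 × 16 + 1
16 = 16 × 1 + 0

GCD(17, 50) = 1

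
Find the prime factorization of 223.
223

Divide by primes starting from smallest:
223 ÷ 223 = 1

223 = 223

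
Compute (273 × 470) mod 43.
41

(273 × 470) = 128310
128310 mod 43 = 41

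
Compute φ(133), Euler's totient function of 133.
108

Prime factorization: 133 = 7 × 19
Using the formula φ(n) = n × Π(1 - 1/p) for each prime factor p:
φ(133) = 133 × (1 - 1/7) × (1 - 1/19)
φ(133) = 108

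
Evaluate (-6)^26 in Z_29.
Using repeated squaring. (-6) ≡ 23 (mod 29). 26 = 16 + 8 + 2 (binary 11010). Repeated squaring mod 29: 23^1 ≡ 23; 23^2 ≡ 23² = 529 ≡ 7; 23^4 ≡ 7² = 49 ≡ 20; 23^8 ≡ 20² = 400 ≡ 23; 23^16 ≡ 23² = 529 ≡ 7. Multiply: (-6)^26 ≡ 23^16 × 23^8 × 23^2 ≡ 7 × 23 × 7 (mod 29): 7 × 23 = 161 ≡ 16; 16 × 7 = 112 ≡ 25. So (-6)^26 ≡ 25 (mod 29).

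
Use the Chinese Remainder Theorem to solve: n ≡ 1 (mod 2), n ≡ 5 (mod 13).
5

Using the Chinese Remainder Theorem:
M = product of moduli = 26
For equation 1: M_1 = 13, 13 ≡ 1 (mod 2), inverse of 13 mod 2 is 1 (check: 1 × 1 = 1 ≡ 1 (mod 2))
For equation 2: M_2 = 2, 2 ≡ 2 (mod 13), inverse of 2 mod 13 is 7 (check: 2 × 7 = 14 ≡ 1 (mod 13))
Combine: n ≡ Σ r_i×M_i×(M_i⁻¹ mod m_i) = 1×13×1 + 5×2×7 = 13 + 70 = 83
83 mod 26 = 5
n ≡ 5 (mod 26)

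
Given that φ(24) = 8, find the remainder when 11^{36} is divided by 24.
By Euler: 11^{8} ≡ 1 (mod 24) since gcd(11, 24) = 1. 36 = 4×8 + 4. So 11^{36} ≡ 11^{4} ≡ 1 (mod 24)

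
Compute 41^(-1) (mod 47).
41^(-1) ≡ 39 (mod 47). Verification: 41 × 39 = 1599 ≡ 1 (mod 47)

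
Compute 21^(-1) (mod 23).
21^(-1) ≡ 11 (mod 23). Verification: 21 × 11 = 231 ≡ 1 (mod 23)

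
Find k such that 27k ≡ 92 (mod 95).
21

Since gcd(27, 95) = 1 divides 92, a solution exists.
Multiply both sides by the inverse of 27 mod 95:
  27^(-1) mod 95 = 88
  x ≡ 88 × 92 ≡ 8096 ≡ 21 (mod 95)
Verification: 27 × 21 = 567 = 5 × 95 + 92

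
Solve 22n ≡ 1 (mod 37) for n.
22^(-1) ≡ 32 (mod 37). Verification: 22 × 32 = 704 ≡ 1 (mod 37)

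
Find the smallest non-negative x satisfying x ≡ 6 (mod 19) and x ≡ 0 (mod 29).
M = 19 × 29 = 551. M₁ = 29, y₁ ≡ 2 (mod 19). M₂ = 19, y₂ ≡ 26 (mod 29). x = 6×29×2 + 0×19×26 ≡ 348 (mod 551)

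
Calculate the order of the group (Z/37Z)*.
36

Prime factorization: 37 = 37
Using the formula φ(n) = n × Π(1 - 1/p) for each prime factor p:
φ(37) = 37 × (1 - 1/37)
φ(37) = 36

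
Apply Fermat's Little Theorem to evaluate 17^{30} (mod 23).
18

By Fermat's Little Theorem, a^(p-1) ≡ 1 (mod p) for prime p and gcd(a, p) = 1
Here p = 23, so 17^22 ≡ 1 (mod 23)
We can reduce the exponent: 30 mod 22 = 8
So 17^30 ≡ 17^8 (mod 23)
Computing: 17^8 mod 23 = 18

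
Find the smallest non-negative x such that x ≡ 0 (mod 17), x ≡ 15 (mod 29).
102

Using the Chinese Remainder Theorem:
M = product of moduli = 493
For equation 1: M_1 = 29, 29 ≡ 12 (mod 17), inverse of 29 mod 17 is 10 (check: 12 × 10 = 120 ≡ 1 (mod 17))
For equation 2: M_2 = 17, 17 ≡ 17 (mod 29), inverse of 17 mod 29 is 12 (check: 17 × 12 = 204 ≡ 1 (mod 29))
Combine: x ≡ Σ r_i×M_i×(M_i⁻¹ mod m_i) = 0×29×10 + 15×17×12 = 0 + 3060 = 3060
3060 mod 493 = 102
x ≡ 102 (mod 493)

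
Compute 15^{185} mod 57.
21

Using successive squaring:
Binary expansion of 185: 10111001
Powers of 15 mod 57 (each is the square of the previous):
  15^1 ≡ 15 (mod 57)
  15^2 ≡ 15² = 225 ≡ 54 (mod 57)
  15^4 ≡ 54² = 2916 ≡ 9 (mod 57)
  15^8 ≡ 9² = 81 ≡ 24 (mod 57)
  15^16 ≡ 24² = 576 ≡ 6 (mod 57)
  15^32 ≡ 6² = 36 ≡ 36 (mod 57)
  15^64 ≡ 36² = 1296 ≡ 42 (mod 57)
  15^128 ≡ 42² = 1764 ≡ 54 (mod 57)
185 = 128 + 32 + 16 + 8 + 1, so 15^185 = 15^128 × 15^32 × 15^16 × 15^8 × 15^1 ≡ 54 × 36 × 6 × 24 × 15 (mod 57)
Multiplying step by step:
  54 × 36 = 1944 ≡ 6 (mod 57)
  6 × 6 = 36 ≡ 36 (mod 57)
  36 × 24 = 864 ≡ 9 (mod 57)
  9 × 15 = 135 ≡ 21 (mod 57)
Result: 15^185 ≡ 21 (mod 57)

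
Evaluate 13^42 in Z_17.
Using Fermat: 13^{16} ≡ 1 (mod 17). 42 ≡ 10 (mod 16). So 13^{42} ≡ 13^{10} ≡ 16 (mod 17)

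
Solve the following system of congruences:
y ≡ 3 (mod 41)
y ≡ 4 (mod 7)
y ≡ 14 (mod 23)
3119

Using the Chinese Remainder Theorem:
M = product of moduli = 6601
For equation 1: M_1 = 161, 161 ≡ 38 (mod 41), inverse of 161 mod 41 is 27 (check: 38 × 27 = 1026 ≡ 1 (mod 41))
For equation 2: M_2 = 943, 943 ≡ 5 (mod 7), inverse of 943 mod 7 is 3 (check: 5 × 3 = 15 ≡ 1 (mod 7))
For equation 3: M_3 = 287, 287 ≡ 11 (mod 23), inverse of 287 mod 23 is 21 (check: 11 × 21 = 231 ≡ 1 (mod 23))
Combine: y ≡ Σ r_i×M_i×(M_i⁻¹ mod m_i) = 3×161×27 + 4×943×3 + 14×287×21 = 13041 + 11316 + 84378 = 108735
108735 mod 6601 = 3119
y ≡ 3119 (mod 6601)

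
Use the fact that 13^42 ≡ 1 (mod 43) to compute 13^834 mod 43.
By Fermat: 13^{42} ≡ 1 (mod 43). 834 ≡ 36 (mod 42). So 13^{834} ≡ 13^{36} ≡ 35 (mod 43)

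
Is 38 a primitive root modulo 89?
Yes

To verify, check if 38^(88/q) ≢ 1 (mod 89) for each prime divisor q of 88
Divisors of 88 = 88: [1, 2, 4, 8, 11, 22, 44, 88]
  38^(88/2) = 38^44 ≡ 88 (mod 89)
  38^(88/11) = 38^8 ≡ 67 (mod 89)
Conclusion: 38 is a primitive root modulo 89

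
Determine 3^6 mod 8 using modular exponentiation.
6 = 4 + 2 (binary 110). Repeated squaring mod 8: 3^1 ≡ 3; 3^2 ≡ 3² = 9 ≡ 1; 3^4 ≡ 1² = 1 ≡ 1. Multiply: 3^6 = 3^4 × 3^2 ≡ 1 × 1 (mod 8): 1 × 1 = 1 ≡ 1. So 3^6 ≡ 1 (mod 8).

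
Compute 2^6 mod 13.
6 = 4 + 2 (binary 110). Repeated squaring mod 13: 2^1 ≡ 2; 2^2 ≡ 2² = 4 ≡ 4; 2^4 ≡ 4² = 16 ≡ 3. Multiply: 2^6 = 2^4 × 2^2 ≡ 3 × 4 (mod 13): 3 × 4 = 12 ≡ 12. So 2^6 ≡ 12 (mod 13).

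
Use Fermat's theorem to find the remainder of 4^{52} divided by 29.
23

By Fermat's Little Theorem, a^(p-1) ≡ 1 (mod p) for prime p and gcd(a, p) = 1
Here p = 29, so 4^28 ≡ 1 (mod 29)
We can reduce the exponent: 52 mod 28 = 24
So 4^52 ≡ 4^24 (mod 29)
Computing: 4^24 mod 29 = 23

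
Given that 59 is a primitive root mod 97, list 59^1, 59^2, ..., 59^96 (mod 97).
g^1, g^2, ..., g^{96} mod 97: {59, 86, 30, 24, 58, 27, 41, 91, 34, 66, 14, 50, 40, 32, 45, 36, 87, 89, 13, 88, 51, 2, 21, 75, 60, 48, 19, 54, 82, 85, 68, 35, 28, 3, 80, 64, 90, 72, 77, 81, 26, 79, 5, 4, 42, 53, 23, 96, 38, 11, 67, 73, 39, 70, 56, 6, 63, 31, 83, 47, 57, 65, 52, 61, 10, 8, 84, 9, 46, 95, 76, 22, 37, 49, 78, 43, 15, 12, 29, 62, 69, 94, 17, 33, 7, 25, 20, 16, 71, 18, 92, 93, 55, 44, 74, 1}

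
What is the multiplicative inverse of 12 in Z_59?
5

Using Extended Euclidean Algorithm:
gcd(12, 59) = 1
Bezout coefficients: 12 × 5 + 59 × -1 = 1
So 12 × 5 ≡ 1 (mod 59)
The inverse is 5 mod 59 = 5
Verification: 12 × 5 = 60 = 1 × 59 + 1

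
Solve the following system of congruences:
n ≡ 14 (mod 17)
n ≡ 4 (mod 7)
116

Using the Chinese Remainder Theorem:
M = product of moduli = 119
For equation 1: M_1 = 7, 7 ≡ 7 (mod 17), inverse of 7 mod 17 is 5 (check: 7 × 5 = 35 ≡ 1 (mod 17))
For equation 2: M_2 = 17, 17 ≡ 3 (mod 7), inverse of 17 mod 7 is 5 (check: 3 × 5 = 15 ≡ 1 (mod 7))
Combine: n ≡ Σ r_i×M_i×(M_i⁻¹ mod m_i) = 14×7×5 + 4×17×5 = 490 + 340 = 830
830 mod 119 = 116
n ≡ 116 (mod 119)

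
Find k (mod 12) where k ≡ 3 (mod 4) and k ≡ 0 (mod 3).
M = 4 × 3 = 12. M₁ = 3, y₁ ≡ 3 (mod 4). M₂ = 4, y₂ ≡ 1 (mod 3). k = 3×3×3 + 0×4×1 ≡ 3 (mod 12)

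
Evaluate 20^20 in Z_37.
Using repeated squaring. 20 = 16 + 4 (binary 10100). Repeated squaring mod 37: 20^1 ≡ 20; 20^2 ≡ 20² = 400 ≡ 30; 20^4 ≡ 30² = 900 ≡ 12; 20^8 ≡ 12² = 144 ≡ 33; 20^16 ≡ 33² = 1089 ≡ 16. Multiply: 20^20 = 20^16 × 20^4 ≡ 16 × 12 (mod 37): 16 × 12 = 192 ≡ 7. So 20^20 ≡ 7 (mod 37).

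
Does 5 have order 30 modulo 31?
p - 1 = 30 has prime divisors 2, 3, 5. Check 5^(30/q) mod 31 for each: 5^(30/2) = 5^15 ≡ 1, 5^(30/3) = 5^10 ≡ 5, 5^(30/5) = 5^6 ≡ 1 (mod 31). Since 5^15 ≡ 1 (mod 31), the order of 5 divides 15 (in fact the order is 3) ≠ 30, so it is not a primitive root.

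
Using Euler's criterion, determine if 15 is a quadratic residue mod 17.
By Euler's criterion: 15^{8} ≡ 1 (mod 17). Since this equals 1, 15 is a QR.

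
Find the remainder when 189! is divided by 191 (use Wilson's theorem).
(190)! = (189)! × (190) ≡ -1 (mod 191). So (189)! ≡ -1 × (190)^(-1) ≡ (-1)×(-1) = 1 (mod 191)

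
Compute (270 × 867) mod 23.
19

(270 × 867) = 234090
234090 mod 23 = 19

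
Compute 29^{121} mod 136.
5

Using successive squaring:
Binary expansion of 121: 1111001
Powers of 29 mod 136 (each is the square of the previous):
  29^1 ≡ 29 (mod 136)
  29^2 ≡ 29² = 841 ≡ 25 (mod 136)
  29^4 ≡ 25² = 625 ≡ 81 (mod 136)
  29^8 ≡ 81² = 6561 ≡ 33 (mod 136)
  29^16 ≡ 33² = 1089 ≡ 1 (mod 136)
  29^32 ≡ 1² = 1 ≡ 1 (mod 136)
  29^64 ≡ 1² = 1 ≡ 1 (mod 136)
121 = 64 + 32 + 16 + 8 + 1, so 29^121 = 29^64 × 29^32 × 29^16 × 29^8 × 29^1 ≡ 1 × 1 × 1 × 33 × 29 (mod 136)
Multiplying step by step:
  1 × 1 = 1 ≡ 1 (mod 136)
  1 × 1 = 1 ≡ 1 (mod 136)
  1 × 33 = 33 ≡ 33 (mod 136)
  33 × 29 = 957 ≡ 5 (mod 136)
Result: 29^121 ≡ 5 (mod 136)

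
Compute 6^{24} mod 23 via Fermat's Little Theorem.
13

By Fermat's Little Theorem, a^(p-1) ≡ 1 (mod p) for prime p and gcd(a, p) = 1
Here p = 23, so 6^22 ≡ 1 (mod 23)
We can reduce the exponent: 24 mod 22 = 2
So 6^24 ≡ 6^2 (mod 23)
Computing: 6^2 mod 23 = 13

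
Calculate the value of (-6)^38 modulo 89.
Using repeated squaring. (-6) ≡ 83 (mod 89). 38 = 32 + 4 + 2 (binary 100110). Repeated squaring mod 89: 83^1 ≡ 83; 83^2 ≡ 83² = 6889 ≡ 36; 83^4 ≡ 36² = 1296 ≡ 50; 83^8 ≡ 50² = 2500 ≡ 8; 83^16 ≡ 8² = 64 ≡ 64; 83^32 ≡ 64² = 4096 ≡ 2. Multiply: (-6)^38 ≡ 83^32 × 83^4 × 83^2 ≡ 2 × 50 × 36 (mod 89): 2 × 50 = 100 ≡ 11; 11 × 36 = 396 ≡ 40. So (-6)^38 ≡ 40 (mod 89).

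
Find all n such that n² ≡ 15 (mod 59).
The square roots of 15 mod 59 are 29 and 30. Verify: 29² = 841 ≡ 15 (mod 59)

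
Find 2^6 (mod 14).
6 = 4 + 2 (binary 110). Repeated squaring mod 14: 2^1 ≡ 2; 2^2 ≡ 2² = 4 ≡ 4; 2^4 ≡ 4² = 16 ≡ 2. Multiply: 2^6 = 2^4 × 2^2 ≡ 2 × 4 (mod 14): 2 × 4 = 8 ≡ 8. So 2^6 ≡ 8 (mod 14).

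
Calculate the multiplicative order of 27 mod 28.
Powers of 27 mod 28: 27^1≡27, 27^2≡1. Order = 2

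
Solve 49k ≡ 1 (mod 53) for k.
13

Using Extended Euclidean Algorithm:
gcd(49, 53) = 1
Bezout coefficients: 49 × 13 + 53 × -12 = 1
So 49 × 13 ≡ 1 (mod 53)
The inverse is 13 mod 53 = 13
Verification: 49 × 13 = 637 = 12 × 53 + 1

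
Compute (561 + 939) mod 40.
20

(561 + 939) = 1500
1500 mod 40 = 20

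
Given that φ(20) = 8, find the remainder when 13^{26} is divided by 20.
By Euler: 13^{8} ≡ 1 (mod 20) since gcd(13, 20) = 1. 26 = 3×8 + 2. So 13^{26} ≡ 13^{2} ≡ 9 (mod 20)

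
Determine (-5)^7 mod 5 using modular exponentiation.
(-5) ≡ 0 (mod 5). 7 = 4 + 2 + 1 (binary 111). Repeated squaring mod 5: 0^1 ≡ 0; 0^2 ≡ 0² = 0 ≡ 0; 0^4 ≡ 0² = 0 ≡ 0. Multiply: (-5)^7 ≡ 0^4 × 0^2 × 0^1 ≡ 0 × 0 × 0 (mod 5): 0 × 0 = 0 ≡ 0; 0 × 0 = 0 ≡ 0. So (-5)^7 ≡ 0 (mod 5).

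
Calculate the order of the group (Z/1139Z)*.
1056

Prime factorization: 1139 = 17 × 67
Using the formula φ(n) = n × Π(1 - 1/p) for each prime factor p:
φ(1139) = 1139 × (1 - 1/17) × (1 - 1/67)
φ(1139) = 1056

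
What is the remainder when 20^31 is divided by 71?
Using repeated squaring. 31 = 16 + 8 + 4 + 2 + 1 (binary 11111). Repeated squaring mod 71: 20^1 ≡ 20; 20^2 ≡ 20² = 400 ≡ 45; 20^4 ≡ 45² = 2025 ≡ 37; 20^8 ≡ 37² = 1369 ≡ 20; 20^16 ≡ 20² = 400 ≡ 45. Multiply: 20^31 = 20^16 × 20^8 × 20^4 × 20^2 × 20^1 ≡ 45 × 20 × 37 × 45 × 20 (mod 71): 45 × 20 = 900 ≡ 48; 48 × 37 = 1776 ≡ 1; 1 × 45 = 45 ≡ 45; 45 × 20 = 900 ≡ 48. So 20^31 ≡ 48 (mod 71).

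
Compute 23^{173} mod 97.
84

Using successive squaring:
Binary expansion of 173: 10101101
Powers of 23 mod 97 (each is the square of the previous):
  23^1 ≡ 23 (mod 97)
  23^2 ≡ 23² = 529 ≡ 44 (mod 97)
  23^4 ≡ 44² = 1936 ≡ 93 (mod 97)
  23^8 ≡ 93² = 8649 ≡ 16 (mod 97)
  23^16 ≡ 16² = 256 ≡ 62 (mod 97)
  23^32 ≡ 62² = 3844 ≡ 61 (mod 97)
  23^64 ≡ 61² = 3721 ≡ 35 (mod 97)
  23^128 ≡ 35² = 1225 ≡ 61 (mod 97)
173 = 128 + 32 + 8 + 4 + 1, so 23^173 = 23^128 × 23^32 × 23^8 × 23^4 × 23^1 ≡ 61 × 61 × 16 × 93 × 23 (mod 97)
Multiplying step by step:
  61 × 61 = 3721 ≡ 35 (mod 97)
  35 × 16 = 560 ≡ 75 (mod 97)
  75 × 93 = 6975 ≡ 88 (mod 97)
  88 × 23 = 2024 ≡ 84 (mod 97)
Result: 23^173 ≡ 84 (mod 97)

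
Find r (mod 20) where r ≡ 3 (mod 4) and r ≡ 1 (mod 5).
M = 4 × 5 = 20. M₁ = 5, y₁ ≡ 1 (mod 4). M₂ = 4, y₂ ≡ 4 (mod 5). r = 3×5×1 + 1×4×4 ≡ 11 (mod 20)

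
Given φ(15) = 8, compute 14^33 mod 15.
By Euler: 14^{8} ≡ 1 (mod 15) since gcd(14, 15) = 1. 33 = 4×8 + 1. So 14^{33} ≡ 14^{1} ≡ 14 (mod 15)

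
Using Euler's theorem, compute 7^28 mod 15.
By Euler: 7^{8} ≡ 1 (mod 15) since gcd(7, 15) = 1. 28 = 3×8 + 4. So 7^{28} ≡ 7^{4} ≡ 1 (mod 15)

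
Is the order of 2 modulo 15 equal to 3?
No, the actual order is 4, not 3.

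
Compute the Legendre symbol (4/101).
(4/101) = 4^{50} mod 101 = 1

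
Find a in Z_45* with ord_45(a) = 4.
8 has order 4 mod 45 since 8^{4} ≡ 1 (mod 45) and no smaller power works.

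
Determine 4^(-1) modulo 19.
4^(-1) ≡ 5 (mod 19). Verification: 4 × 5 = 20 ≡ 1 (mod 19)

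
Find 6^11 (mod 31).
Using repeated squaring. 11 = 8 + 2 + 1 (binary 1011). Repeated squaring mod 31: 6^1 ≡ 6; 6^2 ≡ 6² = 36 ≡ 5; 6^4 ≡ 5² = 25 ≡ 25; 6^8 ≡ 25² = 625 ≡ 5. Multiply: 6^11 = 6^8 × 6^2 × 6^1 ≡ 5 × 5 × 6 (mod 31): 5 × 5 = 25 ≡ 25; 25 × 6 = 150 ≡ 26. So 6^11 ≡ 26 (mod 31).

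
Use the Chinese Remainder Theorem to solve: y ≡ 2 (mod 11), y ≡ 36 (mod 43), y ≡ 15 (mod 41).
5755

Using the Chinese Remainder Theorem:
M = product of moduli = 19393
For equation 1: M_1 = 1763, 1763 ≡ 3 (mod 11), inverse of 1763 mod 11 is 4 (check: 3 × 4 = 12 ≡ 1 (mod 11))
For equation 2: M_2 = 451, 451 ≡ 21 (mod 43), inverse of 451 mod 43 is 41 (check: 21 × 41 = 861 ≡ 1 (mod 43))
For equation 3: M_3 = 473, 473 ≡ 22 (mod 41), inverse of 473 mod 41 is 28 (check: 22 × 28 = 616 ≡ 1 (mod 41))
Combine: y ≡ Σ r_i×M_i×(M_i⁻¹ mod m_i) = 2×1763×4 + 36×451×41 + 15×473×28 = 14104 + 665676 + 198660 = 878440
878440 mod 19393 = 5755
y ≡ 5755 (mod 19393)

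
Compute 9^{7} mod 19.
4

Using successive squaring:
Binary expansion of 7: 111
Powers of 9 mod 19 (each is the square of the previous):
  9^1 ≡ 9 (mod 19)
  9^2 ≡ 9² = 81 ≡ 5 (mod 19)
  9^4 ≡ 5² = 25 ≡ 6 (mod 19)
7 = 4 + 2 + 1, so 9^7 = 9^4 × 9^2 × 9^1 ≡ 6 × 5 × 9 (mod 19)
Multiplying step by step:
  6 × 5 = 30 ≡ 11 (mod 19)
  11 × 9 = 99 ≡ 4 (mod 19)
Result: 9^7 ≡ 4 (mod 19)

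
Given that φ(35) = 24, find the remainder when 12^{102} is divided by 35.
By Euler: 12^{24} ≡ 1 (mod 35) since gcd(12, 35) = 1. 102 = 4×24 + 6. So 12^{102} ≡ 12^{6} ≡ 29 (mod 35)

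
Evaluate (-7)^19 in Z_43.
Using repeated squaring. (-7) ≡ 36 (mod 43). 19 = 16 + 2 + 1 (binary 10011). Repeated squaring mod 43: 36^1 ≡ 36; 36^2 ≡ 36² = 1296 ≡ 6; 36^4 ≡ 6² = 36 ≡ 36; 36^8 ≡ 36² = 1296 ≡ 6; 36^16 ≡ 6² = 36 ≡ 36. Multiply: (-7)^19 ≡ 36^16 × 36^2 × 36^1 ≡ 36 × 6 × 36 (mod 43): 36 × 6 = 216 ≡ 1; 1 × 36 = 36 ≡ 36. So (-7)^19 ≡ 36 (mod 43).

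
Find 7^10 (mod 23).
10 = 8 + 2 (binary 1010). Repeated squaring mod 23: 7^1 ≡ 7; 7^2 ≡ 7² = 49 ≡ 3; 7^4 ≡ 3² = 9 ≡ 9; 7^8 ≡ 9² = 81 ≡ 12. Multiply: 7^10 = 7^8 × 7^2 ≡ 12 × 3 (mod 23): 12 × 3 = 36 ≡ 13. So 7^10 ≡ 13 (mod 23).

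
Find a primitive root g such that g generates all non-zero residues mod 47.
p - 1 = 46 has prime divisors 2, 23. h is a primitive root mod 47 iff h^(46/q) ≢ 1 (mod 47) for each such q.
h = 2: 2^23 ≡ 1, 2^2 ≡ 4 (mod 47); 2^23 ≡ 1, so not a primitive root.
h = 3: 3^23 ≡ 1, 3^2 ≡ 9 (mod 47); 3^23 ≡ 1, so not a primitive root.
h = 4: 4^23 ≡ 1, 4^2 ≡ 16 (mod 47); 4^23 ≡ 1, so not a primitive root.
h = 5: 5^23 ≡ 46, 5^2 ≡ 25 (mod 47); none is 1, so 5 has order 46 and is a primitive root.
The smallest primitive root mod 47 is g = 5.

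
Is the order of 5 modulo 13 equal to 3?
No, the actual order is 4, not 3.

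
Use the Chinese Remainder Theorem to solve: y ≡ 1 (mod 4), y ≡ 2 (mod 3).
M = 4 × 3 = 12. M₁ = 3, y₁ ≡ 3 (mod 4). M₂ = 4, y₂ ≡ 1 (mod 3). y = 1×3×3 + 2×4×1 ≡ 5 (mod 12)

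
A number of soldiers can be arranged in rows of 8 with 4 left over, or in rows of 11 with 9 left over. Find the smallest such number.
M = 8 × 11 = 88. M₁ = 11, y₁ ≡ 3 (mod 8). M₂ = 8, y₂ ≡ 7 (mod 11). x = 4×11×3 + 9×8×7 ≡ 20 (mod 88). The smallest positive such number is 20.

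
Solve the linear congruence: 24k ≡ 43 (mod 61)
45

Since gcd(24, 61) = 1 divides 43, a solution exists.
Multiply both sides by the inverse of 24 mod 61:
  24^(-1) mod 61 = 28
  x ≡ 28 × 43 ≡ 1204 ≡ 45 (mod 61)
Verification: 24 × 45 = 1080 = 17 × 61 + 43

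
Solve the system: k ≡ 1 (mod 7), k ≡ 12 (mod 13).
M = 7 × 13 = 91. M₁ = 13, y₁ ≡ 6 (mod 7). M₂ = 7, y₂ ≡ 2 (mod 13). k = 1×13×6 + 12×7×2 ≡ 64 (mod 91)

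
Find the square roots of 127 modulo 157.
The square roots of 127 mod 157 are 136 and 21. Verify: 136² = 18496 ≡ 127 (mod 157)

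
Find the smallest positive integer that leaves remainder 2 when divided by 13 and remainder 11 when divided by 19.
M = 13 × 19 = 247. M₁ = 19, y₁ ≡ 11 (mod 13). M₂ = 13, y₂ ≡ 3 (mod 19). n = 2×19×11 + 11×13×3 ≡ 106 (mod 247). The smallest positive such number is 106.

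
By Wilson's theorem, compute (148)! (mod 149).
By Wilson's theorem, (148)! ≡ -1 ≡ 148 (mod 149)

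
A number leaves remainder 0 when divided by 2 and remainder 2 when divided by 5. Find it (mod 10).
M = 2 × 5 = 10. M₁ = 5, y₁ ≡ 1 (mod 2). M₂ = 2, y₂ ≡ 3 (mod 5). z = 0×5×1 + 2×2×3 ≡ 2 (mod 10)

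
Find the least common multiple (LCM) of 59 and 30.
1770

First find GCD(59, 30) using the Euclidean algorithm:
59 = 1 × 30 + 29
30 = 1 × 29 + 1
29 = 29 × 1 + 0
GCD(59, 30) = 1

LCM formula: LCM(a, b) = (a × b) / GCD(a, b)
LCM(59, 30) = (59 × 30) / 1
LCM(59, 30) = 1770 / 1
LCM(59, 30) = 1770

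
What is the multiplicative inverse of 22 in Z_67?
64

Using Extended Euclidean Algorithm:
gcd(22, 67) = 1
Bezout coefficients: 22 × -3 + 67 × 1 = 1
So 22 × -3 ≡ 1 (mod 67)
The inverse is -3 mod 67 = 64
Verification: 22 × 64 = 1408 = 21 × 67 + 1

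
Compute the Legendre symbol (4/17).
(4/17) = 4^{8} mod 17 = 1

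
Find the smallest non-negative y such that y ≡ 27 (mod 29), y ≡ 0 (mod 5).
85

Using the Chinese Remainder Theorem:
M = product of moduli = 145
For equation 1: M_1 = 5, 5 ≡ 5 (mod 29), inverse of 5 mod 29 is 6 (check: 5 × 6 = 30 ≡ 1 (mod 29))
For equation 2: M_2 = 29, 29 ≡ 4 (mod 5), inverse of 29 mod 5 is 4 (check: 4 × 4 = 16 ≡ 1 (mod 5))
Combine: y ≡ Σ r_i×M_i×(M_i⁻¹ mod m_i) = 27×5×6 + 0×29×4 = 810 + 0 = 810
810 mod 145 = 85
y ≡ 85 (mod 145)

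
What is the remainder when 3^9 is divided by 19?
9 = 8 + 1 (binary 1001). Repeated squaring mod 19: 3^1 ≡ 3; 3^2 ≡ 3² = 9 ≡ 9; 3^4 ≡ 9² = 81 ≡ 5; 3^8 ≡ 5² = 25 ≡ 6. Multiply: 3^9 = 3^8 × 3^1 ≡ 6 × 3 (mod 19): 6 × 3 = 18 ≡ 18. So 3^9 ≡ 18 (mod 19).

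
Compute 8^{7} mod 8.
0

Using successive squaring:
Binary expansion of 7: 111
Powers of 8 mod 8 (each is the square of the previous):
  8^1 ≡ 0 (mod 8)
  8^2 ≡ 0² = 0 ≡ 0 (mod 8)
  8^4 ≡ 0² = 0 ≡ 0 (mod 8)
7 = 4 + 2 + 1, so 8^7 = 8^4 × 8^2 × 8^1 ≡ 0 × 0 × 0 (mod 8)
Multiplying step by step:
  0 × 0 = 0 ≡ 0 (mod 8)
  0 × 0 = 0 ≡ 0 (mod 8)
Result: 8^7 ≡ 0 (mod 8)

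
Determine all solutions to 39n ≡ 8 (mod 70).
2

Since gcd(39, 70) = 1 divides 8, a solution exists.
Multiply both sides by the inverse of 39 mod 70:
  39^(-1) mod 70 = 9
  x ≡ 9 × 8 ≡ 72 ≡ 2 (mod 70)
Verification: 39 × 2 = 78 = 1 × 70 + 8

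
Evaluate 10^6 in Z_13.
6 = 4 + 2 (binary 110). Repeated squaring mod 13: 10^1 ≡ 10; 10^2 ≡ 10² = 100 ≡ 9; 10^4 ≡ 9² = 81 ≡ 3. Multiply: 10^6 = 10^4 × 10^2 ≡ 3 × 9 (mod 13): 3 × 9 = 27 ≡ 1. So 10^6 ≡ 1 (mod 13).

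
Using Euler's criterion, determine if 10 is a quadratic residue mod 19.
By Euler's criterion: 10^{9} ≡ 18 (mod 19). Since this equals -1 (≡ 18), 10 is not a QR.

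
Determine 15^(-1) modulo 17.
15^(-1) ≡ 8 (mod 17). Verification: 15 × 8 = 120 ≡ 1 (mod 17)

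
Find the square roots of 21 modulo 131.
The square roots of 21 mod 131 are 105 and 26. Verify: 105² = 11025 ≡ 21 (mod 131)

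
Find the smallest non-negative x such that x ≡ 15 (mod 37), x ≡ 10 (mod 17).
163

Using the Chinese Remainder Theorem:
M = product of moduli = 629
For equation 1: M_1 = 17, 17 ≡ 17 (mod 37), inverse of 17 mod 37 is 24 (check: 17 × 24 = 408 ≡ 1 (mod 37))
For equation 2: M_2 = 37, 37 ≡ 3 (mod 17), inverse of 37 mod 17 is 6 (check: 3 × 6 = 18 ≡ 1 (mod 17))
Combine: x ≡ Σ r_i×M_i×(M_i⁻¹ mod m_i) = 15×17×24 + 10×37×6 = 6120 + 2220 = 8340
8340 mod 629 = 163
x ≡ 163 (mod 629)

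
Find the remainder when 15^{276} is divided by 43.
By Fermat: 15^{42} ≡ 1 (mod 43). 276 = 6×42 + 24. So 15^{276} ≡ 15^{24} ≡ 21 (mod 43)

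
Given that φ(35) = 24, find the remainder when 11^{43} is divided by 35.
By Euler: 11^{24} ≡ 1 (mod 35) since gcd(11, 35) = 1. 43 = 1×24 + 19. So 11^{43} ≡ 11^{19} ≡ 11 (mod 35)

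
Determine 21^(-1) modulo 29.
21^(-1) ≡ 18 (mod 29). Verification: 21 × 18 = 378 ≡ 1 (mod 29)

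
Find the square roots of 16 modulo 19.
The square roots of 16 mod 19 are 4 and 15. Verify: 4² = 16 ≡ 16 (mod 19)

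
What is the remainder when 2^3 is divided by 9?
3 = 2 + 1 (binary 11). Repeated squaring mod 9: 2^1 ≡ 2; 2^2 ≡ 2² = 4 ≡ 4. Multiply: 2^3 = 2^2 × 2^1 ≡ 4 × 2 (mod 9): 4 × 2 = 8 ≡ 8. So 2^3 ≡ 8 (mod 9).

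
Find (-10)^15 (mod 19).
Using repeated squaring. (-10) ≡ 9 (mod 19). 15 = 8 + 4 + 2 + 1 (binary 1111). Repeated squaring mod 19: 9^1 ≡ 9; 9^2 ≡ 9² = 81 ≡ 5; 9^4 ≡ 5² = 25 ≡ 6; 9^8 ≡ 6² = 36 ≡ 17. Multiply: (-10)^15 ≡ 9^8 × 9^4 × 9^2 × 9^1 ≡ 17 × 6 × 5 × 9 (mod 19): 17 × 6 = 102 ≡ 7; 7 × 5 = 35 ≡ 16; 16 × 9 = 144 ≡ 11. So (-10)^15 ≡ 11 (mod 19).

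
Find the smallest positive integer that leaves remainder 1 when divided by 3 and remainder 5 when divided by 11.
M = 3 × 11 = 33. M₁ = 11, y₁ ≡ 2 (mod 3). M₂ = 3, y₂ ≡ 4 (mod 11). n = 1×11×2 + 5×3×4 ≡ 16 (mod 33). The smallest positive such number is 16.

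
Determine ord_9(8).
Powers of 8 mod 9: 8^1≡8, 8^2≡1. Order = 2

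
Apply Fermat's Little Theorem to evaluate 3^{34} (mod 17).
9

By Fermat's Little Theorem, a^(p-1) ≡ 1 (mod p) for prime p and gcd(a, p) = 1
Here p = 17, so 3^16 ≡ 1 (mod 17)
We can reduce the exponent: 34 mod 16 = 2
So 3^34 ≡ 3^2 (mod 17)
Computing: 3^2 mod 17 = 9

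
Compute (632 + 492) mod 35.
4

(632 + 492) = 1124
1124 mod 35 = 4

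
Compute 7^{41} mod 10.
7

Using successive squaring:
Binary expansion of 41: 101001
Powers of 7 mod 10 (each is the square of the previous):
  7^1 ≡ 7 (mod 10)
  7^2 ≡ 7² = 49 ≡ 9 (mod 10)
  7^4 ≡ 9² = 81 ≡ 1 (mod 10)
  7^8 ≡ 1² = 1 ≡ 1 (mod 10)
  7^16 ≡ 1² = 1 ≡ 1 (mod 10)
  7^32 ≡ 1² = 1 ≡ 1 (mod 10)
41 = 32 + 8 + 1, so 7^41 = 7^32 × 7^8 × 7^1 ≡ 1 × 1 × 7 (mod 10)
Multiplying step by step:
  1 × 1 = 1 ≡ 1 (mod 10)
  1 × 7 = 7 ≡ 7 (mod 10)
Result: 7^41 ≡ 7 (mod 10)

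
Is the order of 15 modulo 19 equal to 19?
No, the actual order is 18, not 19.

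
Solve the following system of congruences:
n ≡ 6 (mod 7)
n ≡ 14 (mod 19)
90

Using the Chinese Remainder Theorem:
M = product of moduli = 133
For equation 1: M_1 = 19, 19 ≡ 5 (mod 7), inverse of 19 mod 7 is 3 (check: 5 × 3 = 15 ≡ 1 (mod 7))
For equation 2: M_2 = 7, 7 ≡ 7 (mod 19), inverse of 7 mod 19 is 11 (check: 7 × 11 = 77 ≡ 1 (mod 19))
Combine: n ≡ Σ r_i×M_i×(M_i⁻¹ mod m_i) = 6×19×3 + 14×7×11 = 342 + 1078 = 1420
1420 mod 133 = 90
n ≡ 90 (mod 133)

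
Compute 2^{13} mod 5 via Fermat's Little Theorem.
2

By Fermat's Little Theorem, a^(p-1) ≡ 1 (mod p) for prime p and gcd(a, p) = 1
Here p = 5, so 2^4 ≡ 1 (mod 5)
We can reduce the exponent: 13 mod 4 = 1
So 2^13 ≡ 2^1 (mod 5)
Computing: 2^1 mod 5 = 2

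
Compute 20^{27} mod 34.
24

Using successive squaring:
Binary expansion of 27: 11011
Powers of 20 mod 34 (each is the square of the previous):
  20^1 ≡ 20 (mod 34)
  20^2 ≡ 20² = 400 ≡ 26 (mod 34)
  20^4 ≡ 26² = 676 ≡ 30 (mod 34)
  20^8 ≡ 30² = 900 ≡ 16 (mod 34)
  20^16 ≡ 16² = 256 ≡ 18 (mod 34)
27 = 16 + 8 + 2 + 1, so 20^27 = 20^16 × 20^8 × 20^2 × 20^1 ≡ 18 × 16 × 26 × 20 (mod 34)
Multiplying step by step:
  18 × 16 = 288 ≡ 16 (mod 34)
  16 × 26 = 416 ≡ 8 (mod 34)
  8 × 20 = 160 ≡ 24 (mod 34)
Result: 20^27 ≡ 24 (mod 34)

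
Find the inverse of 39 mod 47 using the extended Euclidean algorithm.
Extended GCD: 39(-6) + 47(5) = 1. So 39^(-1) ≡ 41 ≡ 41 (mod 47). Verify: 39 × 41 = 1599 ≡ 1 (mod 47)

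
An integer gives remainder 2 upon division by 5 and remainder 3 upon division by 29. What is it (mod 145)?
M = 5 × 29 = 145. M₁ = 29, y₁ ≡ 4 (mod 5). M₂ = 5, y₂ ≡ 6 (mod 29). k = 2×29×4 + 3×5×6 ≡ 32 (mod 145). The smallest positive such number is 32.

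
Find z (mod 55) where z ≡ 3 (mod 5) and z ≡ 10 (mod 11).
M = 5 × 11 = 55. M₁ = 11, y₁ ≡ 1 (mod 5). M₂ = 5, y₂ ≡ 9 (mod 11). z = 3×11×1 + 10×5×9 ≡ 43 (mod 55)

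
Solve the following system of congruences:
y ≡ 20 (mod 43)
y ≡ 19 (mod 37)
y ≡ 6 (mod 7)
6642

Using the Chinese Remainder Theorem:
M = product of moduli = 11137
For equation 1: M_1 = 259, 259 ≡ 1 (mod 43), inverse of 259 mod 43 is 1 (check: 1 × 1 = 1 ≡ 1 (mod 43))
For equation 2: M_2 = 301, 301 ≡ 5 (mod 37), inverse of 301 mod 37 is 15 (check: 5 × 15 = 75 ≡ 1 (mod 37))
For equation 3: M_3 = 1591, 1591 ≡ 2 (mod 7), inverse of 1591 mod 7 is 4 (check: 2 × 4 = 8 ≡ 1 (mod 7))
Combine: y ≡ Σ r_i×M_i×(M_i⁻¹ mod m_i) = 20×259×1 + 19×301×15 + 6×1591×4 = 5180 + 85785 + 38184 = 129149
129149 mod 11137 = 6642
y ≡ 6642 (mod 11137)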